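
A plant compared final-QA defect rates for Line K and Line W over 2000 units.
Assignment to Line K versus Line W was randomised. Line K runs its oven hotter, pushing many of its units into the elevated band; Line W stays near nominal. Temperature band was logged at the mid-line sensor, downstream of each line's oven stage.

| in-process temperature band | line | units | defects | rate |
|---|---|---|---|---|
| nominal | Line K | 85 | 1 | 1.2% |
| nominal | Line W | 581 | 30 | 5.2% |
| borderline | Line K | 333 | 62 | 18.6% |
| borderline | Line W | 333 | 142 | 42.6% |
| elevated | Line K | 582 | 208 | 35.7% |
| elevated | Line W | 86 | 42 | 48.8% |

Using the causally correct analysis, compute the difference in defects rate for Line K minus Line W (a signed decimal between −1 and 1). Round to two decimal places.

The stratified and pooled comparisons disagree (Line K wins within each in-process temperature band; Line W wins overall), so the answer turns on the causal role of in-process temperature band.
In-process temperature band here is a post-treatment variable shaped by the line; conditioning on it would introduce bias rather than remove it. The overall comparison is the causal one.
The causal difference is the pooled difference: 0.271 − 0.214 = +0.057.

+0.06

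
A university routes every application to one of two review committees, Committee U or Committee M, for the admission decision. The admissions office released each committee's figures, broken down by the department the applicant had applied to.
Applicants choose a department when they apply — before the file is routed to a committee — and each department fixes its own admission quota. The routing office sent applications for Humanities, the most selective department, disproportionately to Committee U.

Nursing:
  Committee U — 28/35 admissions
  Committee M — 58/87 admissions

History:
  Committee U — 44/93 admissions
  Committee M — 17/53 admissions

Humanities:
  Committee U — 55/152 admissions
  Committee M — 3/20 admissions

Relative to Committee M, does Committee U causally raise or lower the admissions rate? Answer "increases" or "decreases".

The stratified and pooled comparisons disagree (Committee U wins within each department; Committee M wins overall), so the answer turns on the causal role of department.
The imbalance in department arose from how applicants were allocated, not from anything the review committee did; and department independently affects the outcome. The pooled gap is confounded — condition on department.
Within each level — Nursing: 80.0% vs 66.7%; History: 47.3% vs 32.1%; Humanities: 36.2% vs 15.0% — Committee U is higher every time.

increases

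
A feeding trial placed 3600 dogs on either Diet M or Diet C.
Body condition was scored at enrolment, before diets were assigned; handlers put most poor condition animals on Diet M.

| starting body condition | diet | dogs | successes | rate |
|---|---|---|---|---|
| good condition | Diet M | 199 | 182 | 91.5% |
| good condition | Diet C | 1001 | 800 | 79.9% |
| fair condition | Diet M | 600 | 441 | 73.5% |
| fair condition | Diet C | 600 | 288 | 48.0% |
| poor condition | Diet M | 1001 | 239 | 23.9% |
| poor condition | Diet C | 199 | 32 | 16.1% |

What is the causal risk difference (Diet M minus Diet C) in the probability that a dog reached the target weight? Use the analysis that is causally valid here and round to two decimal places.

+0.15

Diet M is higher inside every starting body condition stratum but Diet C is higher in aggregate. Whether to stratify depends on how starting body condition relates to the diet.
Since starting body condition is a pre-existing factor (not a product of the diet) and it affects the outcome on its own, it is a confounder. The stratified rates, not the pooled rate, identify the causal effect.
Adjusting over the population distribution of starting body condition: 0.333·(0.915−0.799) + 0.333·(0.735−0.480) + 0.333·(0.239−0.161) = +0.149.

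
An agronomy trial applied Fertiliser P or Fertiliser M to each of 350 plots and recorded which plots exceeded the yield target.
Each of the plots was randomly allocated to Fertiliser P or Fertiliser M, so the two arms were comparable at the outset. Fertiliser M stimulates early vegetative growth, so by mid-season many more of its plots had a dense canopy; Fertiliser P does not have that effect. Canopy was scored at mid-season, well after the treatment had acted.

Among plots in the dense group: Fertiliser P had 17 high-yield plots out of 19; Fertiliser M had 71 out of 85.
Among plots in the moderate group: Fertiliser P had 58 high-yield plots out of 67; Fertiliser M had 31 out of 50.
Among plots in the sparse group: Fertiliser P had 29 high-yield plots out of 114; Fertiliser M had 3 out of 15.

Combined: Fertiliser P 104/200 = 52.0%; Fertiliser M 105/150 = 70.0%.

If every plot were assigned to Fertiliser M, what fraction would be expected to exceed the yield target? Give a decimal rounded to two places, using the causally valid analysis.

0.70

The stratified and pooled comparisons disagree (Fertiliser P wins within each mid-season canopy; Fertiliser M wins overall), so the answer turns on the causal role of mid-season canopy.
The distribution of mid-season canopy is itself part of what the fertiliser does — it is an intermediate outcome. Holding it fixed would remove that part of the effect; the total effect is the pooled difference.
So P(outcome | do(Fertiliser M)) is just the pooled rate for Fertiliser M: 105/150 = 0.700.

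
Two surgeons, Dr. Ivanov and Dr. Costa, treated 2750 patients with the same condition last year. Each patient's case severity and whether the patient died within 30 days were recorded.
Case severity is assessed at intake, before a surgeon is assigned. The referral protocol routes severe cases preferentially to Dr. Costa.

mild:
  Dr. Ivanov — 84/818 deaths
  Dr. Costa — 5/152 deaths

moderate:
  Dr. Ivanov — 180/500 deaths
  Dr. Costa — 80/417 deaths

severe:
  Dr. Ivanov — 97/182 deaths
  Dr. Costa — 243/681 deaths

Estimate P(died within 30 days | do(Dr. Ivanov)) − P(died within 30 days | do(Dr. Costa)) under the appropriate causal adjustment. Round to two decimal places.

Here case severity is a common cause — it drives both which surgeon a case falls under and the outcome. The crude comparison mixes populations; the stratum-specific rates are the causally relevant ones.
Adjusting over the population distribution of case severity: 0.353·(0.103−0.033) + 0.333·(0.360−0.192) + 0.314·(0.533−0.357) = +0.136.

+0.14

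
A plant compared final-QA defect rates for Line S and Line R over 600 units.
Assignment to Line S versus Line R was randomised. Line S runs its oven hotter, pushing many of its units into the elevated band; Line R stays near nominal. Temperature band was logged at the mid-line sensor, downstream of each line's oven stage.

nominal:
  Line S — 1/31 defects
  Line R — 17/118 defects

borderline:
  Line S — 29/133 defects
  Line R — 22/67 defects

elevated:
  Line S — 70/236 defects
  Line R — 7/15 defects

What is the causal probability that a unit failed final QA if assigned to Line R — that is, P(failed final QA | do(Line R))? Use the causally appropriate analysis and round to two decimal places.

0.23

The in-process temperature band-specific comparison favours Line S throughout, but the pooled figures favour Line R. The question is whether to condition on in-process temperature band.
In-process temperature band is downstream of the line. One should not condition on a consequence of treatment, so the overall rates are the right comparison.
So P(outcome | do(Line R)) is just the pooled rate for Line R: 46/200 = 0.230.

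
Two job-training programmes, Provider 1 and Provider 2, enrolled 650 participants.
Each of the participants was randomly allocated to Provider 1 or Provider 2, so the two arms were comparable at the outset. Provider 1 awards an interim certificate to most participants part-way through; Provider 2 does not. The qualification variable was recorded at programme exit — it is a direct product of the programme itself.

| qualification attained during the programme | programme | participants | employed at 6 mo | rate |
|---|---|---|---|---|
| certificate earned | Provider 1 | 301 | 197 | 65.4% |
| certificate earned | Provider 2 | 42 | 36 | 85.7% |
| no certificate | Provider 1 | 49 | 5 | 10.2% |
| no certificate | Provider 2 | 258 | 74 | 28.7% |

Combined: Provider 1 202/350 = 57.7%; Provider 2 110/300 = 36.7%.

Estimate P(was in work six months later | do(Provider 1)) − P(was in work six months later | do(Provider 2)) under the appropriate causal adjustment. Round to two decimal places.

Because the programme influences qualification attained during the programme, qualification attained during the programme is a post-treatment mediator, not a confounder. Stratifying on it would bias the estimate; the causal effect is the crude pooled difference.
The causal difference is the pooled difference: 0.577 − 0.367 = +0.210.

+0.21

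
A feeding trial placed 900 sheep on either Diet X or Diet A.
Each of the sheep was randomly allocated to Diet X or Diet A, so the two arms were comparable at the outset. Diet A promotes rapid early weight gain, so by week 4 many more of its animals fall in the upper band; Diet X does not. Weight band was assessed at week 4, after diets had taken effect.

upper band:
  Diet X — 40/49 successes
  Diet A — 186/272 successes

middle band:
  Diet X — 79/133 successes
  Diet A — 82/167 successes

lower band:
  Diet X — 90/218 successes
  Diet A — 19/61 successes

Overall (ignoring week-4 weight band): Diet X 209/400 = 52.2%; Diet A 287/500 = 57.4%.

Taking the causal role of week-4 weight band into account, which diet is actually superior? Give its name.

Week-4 weight band lies on the pathway diet → week-4 weight band → outcome, so adjusting for it blocks the indirect effect. For the total causal effect of diet, use the unadjusted pooled rates.
Pooled: Diet X 52.2% vs Diet A 57.4%; Diet A is higher overall.

Diet A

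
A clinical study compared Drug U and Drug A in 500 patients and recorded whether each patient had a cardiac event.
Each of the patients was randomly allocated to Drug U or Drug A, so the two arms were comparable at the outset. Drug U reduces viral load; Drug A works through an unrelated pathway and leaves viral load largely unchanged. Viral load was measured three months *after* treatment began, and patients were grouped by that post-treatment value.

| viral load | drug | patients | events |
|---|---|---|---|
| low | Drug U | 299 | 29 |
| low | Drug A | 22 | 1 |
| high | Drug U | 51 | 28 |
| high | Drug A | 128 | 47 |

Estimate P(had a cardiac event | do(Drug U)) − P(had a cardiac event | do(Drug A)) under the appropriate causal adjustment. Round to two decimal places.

The viral load-specific comparison favours Drug A throughout, but the pooled figures favour Drug U. The question is whether to condition on viral load.
Because the drug influences viral load, viral load is a post-treatment mediator, not a confounder. Stratifying on it would bias the estimate; the causal effect is the crude pooled difference.
The causal difference is the pooled difference: 0.163 − 0.320 = -0.157.

-0.16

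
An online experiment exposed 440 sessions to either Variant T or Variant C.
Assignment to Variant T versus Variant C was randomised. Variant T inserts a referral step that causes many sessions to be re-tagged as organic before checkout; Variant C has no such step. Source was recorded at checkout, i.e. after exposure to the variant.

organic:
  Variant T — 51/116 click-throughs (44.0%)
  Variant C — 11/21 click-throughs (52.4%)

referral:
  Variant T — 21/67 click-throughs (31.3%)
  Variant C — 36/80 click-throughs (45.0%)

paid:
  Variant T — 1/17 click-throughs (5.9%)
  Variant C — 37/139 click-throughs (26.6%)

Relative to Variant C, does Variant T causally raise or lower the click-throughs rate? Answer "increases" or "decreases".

increases

Traffic source here is a post-treatment variable shaped by the variant; conditioning on it would introduce bias rather than remove it. The overall comparison is the causal one.
Pooled: Variant T 36.5% vs Variant C 35.0%; Variant T is higher overall.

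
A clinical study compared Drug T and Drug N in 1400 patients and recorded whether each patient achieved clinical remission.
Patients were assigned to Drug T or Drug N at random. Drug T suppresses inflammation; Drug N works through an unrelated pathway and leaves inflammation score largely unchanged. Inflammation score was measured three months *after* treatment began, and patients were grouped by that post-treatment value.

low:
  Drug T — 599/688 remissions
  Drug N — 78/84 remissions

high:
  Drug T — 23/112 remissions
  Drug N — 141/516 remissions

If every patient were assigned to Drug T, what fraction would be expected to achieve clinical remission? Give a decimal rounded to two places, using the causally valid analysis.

Within every inflammation score level Drug N has the higher rate, yet pooled Drug T does — Simpson's reversal.
Inflammation score here is a post-treatment variable shaped by the drug; conditioning on it would introduce bias rather than remove it. The overall comparison is the causal one.
So P(outcome | do(Drug T)) is just the pooled rate for Drug T: 622/800 = 0.777.

0.78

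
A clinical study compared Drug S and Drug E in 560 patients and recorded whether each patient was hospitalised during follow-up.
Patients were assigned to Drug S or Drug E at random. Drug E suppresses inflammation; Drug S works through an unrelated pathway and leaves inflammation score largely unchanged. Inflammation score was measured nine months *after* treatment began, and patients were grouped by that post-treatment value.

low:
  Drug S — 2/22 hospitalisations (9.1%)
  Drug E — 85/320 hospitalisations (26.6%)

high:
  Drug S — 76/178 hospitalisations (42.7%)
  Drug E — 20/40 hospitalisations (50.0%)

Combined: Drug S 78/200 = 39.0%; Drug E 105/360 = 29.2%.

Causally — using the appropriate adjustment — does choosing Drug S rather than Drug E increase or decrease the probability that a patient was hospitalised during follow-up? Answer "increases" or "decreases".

increases

Within every inflammation score level Drug S has the lower rate, yet pooled Drug E does — Simpson's reversal.
Inflammation score lies on the pathway drug → inflammation score → outcome, so adjusting for it blocks the indirect effect. For the total causal effect of drug, use the unadjusted pooled rates.
Pooled: Drug S 39.0% vs Drug E 29.2%; Drug E is lower overall.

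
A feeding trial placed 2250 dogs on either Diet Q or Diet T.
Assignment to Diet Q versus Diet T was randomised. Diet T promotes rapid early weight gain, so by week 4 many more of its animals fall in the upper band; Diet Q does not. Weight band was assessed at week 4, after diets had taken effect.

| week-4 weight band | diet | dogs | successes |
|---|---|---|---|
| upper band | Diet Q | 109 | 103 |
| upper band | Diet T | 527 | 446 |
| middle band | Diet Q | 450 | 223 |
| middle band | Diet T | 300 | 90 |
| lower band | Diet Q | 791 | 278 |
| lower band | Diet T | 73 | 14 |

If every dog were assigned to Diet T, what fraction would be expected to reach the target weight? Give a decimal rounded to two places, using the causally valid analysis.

0.61

Week-4 weight band is recorded after the diet and is itself shifted by it — it sits on the causal path from diet to outcome. Conditioning on a mediator would strip out part of the effect we want; the pooled comparison gives the total causal effect.
So P(outcome | do(Diet T)) is just the pooled rate for Diet T: 550/900 = 0.611.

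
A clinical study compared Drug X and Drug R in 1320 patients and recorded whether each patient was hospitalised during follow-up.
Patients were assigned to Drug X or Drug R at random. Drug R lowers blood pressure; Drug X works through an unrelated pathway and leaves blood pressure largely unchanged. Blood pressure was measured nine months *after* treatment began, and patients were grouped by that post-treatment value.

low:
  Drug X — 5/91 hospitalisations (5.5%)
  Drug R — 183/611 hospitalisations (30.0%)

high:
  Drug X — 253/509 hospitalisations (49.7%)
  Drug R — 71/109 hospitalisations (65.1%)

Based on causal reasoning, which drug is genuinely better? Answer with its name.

Within every blood pressure level Drug X has the lower rate, yet pooled Drug R does — Simpson's reversal.
Blood pressure is downstream of the drug. One should not condition on a consequence of treatment, so the overall rates are the right comparison.
Pooled: Drug X 43.0% vs Drug R 35.3%; Drug R is lower overall.

Drug R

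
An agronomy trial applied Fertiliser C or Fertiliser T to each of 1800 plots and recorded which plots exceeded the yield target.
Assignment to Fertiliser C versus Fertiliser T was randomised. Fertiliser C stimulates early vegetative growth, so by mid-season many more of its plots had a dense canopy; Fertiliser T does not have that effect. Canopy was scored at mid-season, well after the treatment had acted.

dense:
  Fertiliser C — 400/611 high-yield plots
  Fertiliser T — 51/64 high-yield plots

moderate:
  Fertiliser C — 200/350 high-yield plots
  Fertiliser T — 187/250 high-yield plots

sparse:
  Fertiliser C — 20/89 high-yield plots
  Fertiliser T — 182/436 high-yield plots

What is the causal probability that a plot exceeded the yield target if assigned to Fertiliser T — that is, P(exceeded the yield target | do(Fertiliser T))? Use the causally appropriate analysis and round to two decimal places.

0.56

Mid-season canopy is downstream of the fertiliser. One should not condition on a consequence of treatment, so the overall rates are the right comparison.
So P(outcome | do(Fertiliser T)) is just the pooled rate for Fertiliser T: 420/750 = 0.560.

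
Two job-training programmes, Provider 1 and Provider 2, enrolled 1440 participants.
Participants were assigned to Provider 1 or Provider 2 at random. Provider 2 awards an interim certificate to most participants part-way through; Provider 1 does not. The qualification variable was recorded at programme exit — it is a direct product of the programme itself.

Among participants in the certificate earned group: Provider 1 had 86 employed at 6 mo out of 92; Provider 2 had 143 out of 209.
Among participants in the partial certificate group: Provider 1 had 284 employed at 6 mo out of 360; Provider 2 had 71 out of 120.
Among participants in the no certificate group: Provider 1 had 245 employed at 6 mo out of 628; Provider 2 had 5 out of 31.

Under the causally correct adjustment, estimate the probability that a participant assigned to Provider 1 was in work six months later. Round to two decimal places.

0.57

Qualification attained during the programme lies on the pathway programme → qualification attained during the programme → outcome, so adjusting for it blocks the indirect effect. For the total causal effect of programme, use the unadjusted pooled rates.
So P(outcome | do(Provider 1)) is just the pooled rate for Provider 1: 615/1080 = 0.569.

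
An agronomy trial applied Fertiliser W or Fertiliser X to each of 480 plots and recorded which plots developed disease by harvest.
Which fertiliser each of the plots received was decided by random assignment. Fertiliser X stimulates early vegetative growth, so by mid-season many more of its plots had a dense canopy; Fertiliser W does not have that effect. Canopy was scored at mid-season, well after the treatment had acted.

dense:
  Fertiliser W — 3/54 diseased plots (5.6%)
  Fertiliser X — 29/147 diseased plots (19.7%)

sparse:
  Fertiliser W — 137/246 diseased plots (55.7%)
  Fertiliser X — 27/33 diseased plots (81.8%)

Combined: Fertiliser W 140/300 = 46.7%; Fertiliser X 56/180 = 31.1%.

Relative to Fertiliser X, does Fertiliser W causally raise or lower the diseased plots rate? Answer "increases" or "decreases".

Mid-season canopy is recorded after the fertiliser and is itself shifted by it — it sits on the causal path from fertiliser to outcome. Conditioning on a mediator would strip out part of the effect we want; the pooled comparison gives the total causal effect.
Pooled: Fertiliser W 46.7% vs Fertiliser X 31.1%; Fertiliser X is lower overall.

increases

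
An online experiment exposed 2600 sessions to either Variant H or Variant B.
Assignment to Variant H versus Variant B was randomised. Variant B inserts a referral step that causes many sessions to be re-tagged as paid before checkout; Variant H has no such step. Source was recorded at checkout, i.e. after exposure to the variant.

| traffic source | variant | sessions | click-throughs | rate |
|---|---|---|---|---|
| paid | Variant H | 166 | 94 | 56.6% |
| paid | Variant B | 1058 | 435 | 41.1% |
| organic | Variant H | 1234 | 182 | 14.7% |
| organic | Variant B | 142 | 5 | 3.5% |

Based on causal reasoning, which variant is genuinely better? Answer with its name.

Variant H is higher inside every traffic source stratum but Variant B is higher in aggregate. Whether to stratify depends on how traffic source relates to the variant.
Traffic source lies on the pathway variant → traffic source → outcome, so adjusting for it blocks the indirect effect. For the total causal effect of variant, use the unadjusted pooled rates.
Pooled: Variant H 19.7% vs Variant B 36.7%; Variant B is higher overall.

Variant B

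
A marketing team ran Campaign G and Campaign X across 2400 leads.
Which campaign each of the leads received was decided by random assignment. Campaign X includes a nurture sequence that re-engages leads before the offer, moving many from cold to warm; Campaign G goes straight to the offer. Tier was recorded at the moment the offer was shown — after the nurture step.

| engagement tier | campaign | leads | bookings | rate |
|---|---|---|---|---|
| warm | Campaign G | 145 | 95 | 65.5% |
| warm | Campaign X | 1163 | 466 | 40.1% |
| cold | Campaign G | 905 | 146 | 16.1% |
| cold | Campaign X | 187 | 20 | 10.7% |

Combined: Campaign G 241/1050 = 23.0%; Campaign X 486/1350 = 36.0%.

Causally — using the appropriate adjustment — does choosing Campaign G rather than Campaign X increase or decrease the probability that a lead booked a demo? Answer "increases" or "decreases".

Because the campaign influences engagement tier, engagement tier is a post-treatment mediator, not a confounder. Stratifying on it would bias the estimate; the causal effect is the crude pooled difference.
Pooled: Campaign G 23.0% vs Campaign X 36.0%; Campaign X is higher overall.

decreases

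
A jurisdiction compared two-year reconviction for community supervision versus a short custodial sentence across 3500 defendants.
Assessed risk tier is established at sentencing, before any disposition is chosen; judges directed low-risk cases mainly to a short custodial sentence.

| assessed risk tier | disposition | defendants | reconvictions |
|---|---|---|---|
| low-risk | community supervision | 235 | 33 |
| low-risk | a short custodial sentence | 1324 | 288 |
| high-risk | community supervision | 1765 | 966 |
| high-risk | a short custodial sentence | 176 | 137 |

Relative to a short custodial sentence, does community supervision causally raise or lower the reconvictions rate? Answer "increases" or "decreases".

Assessed risk tier differs across dispositions for reasons unrelated to any effect of the disposition itself, and it separately predicts the outcome — a classic confounder. We must compare within assessed risk tier levels.
Within each level — low-risk: 14.0% vs 21.8%; high-risk: 54.7% vs 77.8% — community supervision is lower every time.

decreases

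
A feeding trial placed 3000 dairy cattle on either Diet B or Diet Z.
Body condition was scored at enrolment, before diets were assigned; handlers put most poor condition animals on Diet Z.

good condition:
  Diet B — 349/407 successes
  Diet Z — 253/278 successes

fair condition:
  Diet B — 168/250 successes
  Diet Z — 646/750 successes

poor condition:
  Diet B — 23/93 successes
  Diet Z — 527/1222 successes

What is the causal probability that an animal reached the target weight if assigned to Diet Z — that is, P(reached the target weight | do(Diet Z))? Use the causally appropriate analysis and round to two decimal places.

0.68

The starting body condition-specific comparison favours Diet Z throughout, but the pooled figures favour Diet B. The question is whether to condition on starting body condition.
Starting body condition is set before the diet has any effect — it is not caused by the diet — and it independently drives the outcome. That makes it a confounder, so the causal comparison is within starting body condition levels.
Standardising Diet Z to the population starting body condition mix: 0.228·253/278 + 0.333·646/750 + 0.438·527/1222 = 0.684.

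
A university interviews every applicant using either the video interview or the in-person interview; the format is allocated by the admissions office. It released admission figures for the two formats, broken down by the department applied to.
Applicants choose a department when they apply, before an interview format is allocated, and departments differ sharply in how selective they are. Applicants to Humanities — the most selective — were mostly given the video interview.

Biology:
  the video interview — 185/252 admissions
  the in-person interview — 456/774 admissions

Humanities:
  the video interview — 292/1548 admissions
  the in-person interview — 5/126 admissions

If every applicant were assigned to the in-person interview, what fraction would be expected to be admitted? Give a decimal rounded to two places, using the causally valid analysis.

0.25

Department satisfies the back-door criterion: it is not a descendant of the interview format, and it blocks the spurious path from interview format to outcome. Adjusting for it (i.e., using the within-department rates) gives the causal effect.
Standardising the in-person interview to the population department mix: 0.380·456/774 + 0.620·5/126 = 0.248.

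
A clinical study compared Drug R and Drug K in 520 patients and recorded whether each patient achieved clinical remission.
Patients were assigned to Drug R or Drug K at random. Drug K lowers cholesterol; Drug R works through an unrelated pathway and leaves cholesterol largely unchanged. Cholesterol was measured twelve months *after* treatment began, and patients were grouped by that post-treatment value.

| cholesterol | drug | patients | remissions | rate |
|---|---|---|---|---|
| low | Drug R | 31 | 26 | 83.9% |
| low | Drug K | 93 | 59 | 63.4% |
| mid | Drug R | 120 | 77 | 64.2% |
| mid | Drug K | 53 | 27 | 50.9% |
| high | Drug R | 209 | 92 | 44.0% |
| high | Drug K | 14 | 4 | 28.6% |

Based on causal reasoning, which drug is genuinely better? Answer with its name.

Drug K

Drug R is higher inside every cholesterol stratum but Drug K is higher in aggregate. Whether to stratify depends on how cholesterol relates to the drug.
Cholesterol here is a post-treatment variable shaped by the drug; conditioning on it would introduce bias rather than remove it. The overall comparison is the causal one.
Pooled: Drug R 54.2% vs Drug K 56.2%; Drug K is higher overall.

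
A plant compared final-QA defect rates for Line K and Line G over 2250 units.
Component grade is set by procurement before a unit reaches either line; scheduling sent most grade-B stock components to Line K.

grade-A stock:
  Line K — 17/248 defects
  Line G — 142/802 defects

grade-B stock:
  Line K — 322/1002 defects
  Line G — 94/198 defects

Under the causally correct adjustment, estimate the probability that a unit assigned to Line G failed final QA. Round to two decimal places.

The component grade-specific comparison favours Line K throughout, but the pooled figures favour Line G. The question is whether to condition on component grade.
Nothing the line does changes component grade; the imbalance is an allocation artefact. With component grade also predicting the outcome, the pooled figure is confounded, and the within-stratum comparison is the causal one.
Standardising Line G to the population component grade mix: 0.467·142/802 + 0.533·94/198 = 0.336.

0.34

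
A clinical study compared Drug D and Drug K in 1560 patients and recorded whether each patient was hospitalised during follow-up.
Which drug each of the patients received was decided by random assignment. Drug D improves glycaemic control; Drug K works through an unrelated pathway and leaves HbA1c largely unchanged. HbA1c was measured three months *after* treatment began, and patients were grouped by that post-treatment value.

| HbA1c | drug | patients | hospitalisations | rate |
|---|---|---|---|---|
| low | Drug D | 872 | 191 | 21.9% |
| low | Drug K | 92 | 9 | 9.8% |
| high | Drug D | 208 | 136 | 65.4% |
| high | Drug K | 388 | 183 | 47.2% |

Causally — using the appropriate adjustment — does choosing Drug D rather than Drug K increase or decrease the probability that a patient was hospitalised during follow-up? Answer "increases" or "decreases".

Drug K is lower inside every HbA1c stratum but Drug D is lower in aggregate. Whether to stratify depends on how HbA1c relates to the drug.
HbA1c here is a post-treatment variable shaped by the drug; conditioning on it would introduce bias rather than remove it. The overall comparison is the causal one.
Pooled: Drug D 30.3% vs Drug K 40.0%; Drug D is lower overall.

decreases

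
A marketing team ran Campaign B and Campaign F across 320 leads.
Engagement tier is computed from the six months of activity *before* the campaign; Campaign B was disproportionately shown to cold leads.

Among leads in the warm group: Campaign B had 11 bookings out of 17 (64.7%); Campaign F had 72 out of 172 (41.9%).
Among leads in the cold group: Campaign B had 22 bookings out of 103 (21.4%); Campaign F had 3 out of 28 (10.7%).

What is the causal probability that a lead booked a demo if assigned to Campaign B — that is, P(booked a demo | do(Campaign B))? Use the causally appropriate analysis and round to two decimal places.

0.47

The stratified and pooled comparisons disagree (Campaign B wins within each engagement tier; Campaign F wins overall), so the answer turns on the causal role of engagement tier.
Engagement tier satisfies the back-door criterion: it is not a descendant of the campaign, and it blocks the spurious path from campaign to outcome. Adjusting for it (i.e., using the within-engagement tier rates) gives the causal effect.
Standardising Campaign B to the population engagement tier mix: 0.591·11/17 + 0.409·22/103 = 0.470.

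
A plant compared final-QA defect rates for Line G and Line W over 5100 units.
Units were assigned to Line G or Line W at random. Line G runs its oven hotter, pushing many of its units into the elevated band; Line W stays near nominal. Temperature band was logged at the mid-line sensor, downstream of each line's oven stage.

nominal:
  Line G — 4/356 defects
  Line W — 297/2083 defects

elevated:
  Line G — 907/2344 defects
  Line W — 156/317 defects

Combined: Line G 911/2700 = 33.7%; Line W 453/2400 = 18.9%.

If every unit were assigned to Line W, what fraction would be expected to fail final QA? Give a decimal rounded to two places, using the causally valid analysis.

Line G is lower inside every in-process temperature band stratum but Line W is lower in aggregate. Whether to stratify depends on how in-process temperature band relates to the line.
In-process temperature band is recorded after the line and is itself shifted by it — it sits on the causal path from line to outcome. Conditioning on a mediator would strip out part of the effect we want; the pooled comparison gives the total causal effect.
So P(outcome | do(Line W)) is just the pooled rate for Line W: 453/2400 = 0.189.

0.19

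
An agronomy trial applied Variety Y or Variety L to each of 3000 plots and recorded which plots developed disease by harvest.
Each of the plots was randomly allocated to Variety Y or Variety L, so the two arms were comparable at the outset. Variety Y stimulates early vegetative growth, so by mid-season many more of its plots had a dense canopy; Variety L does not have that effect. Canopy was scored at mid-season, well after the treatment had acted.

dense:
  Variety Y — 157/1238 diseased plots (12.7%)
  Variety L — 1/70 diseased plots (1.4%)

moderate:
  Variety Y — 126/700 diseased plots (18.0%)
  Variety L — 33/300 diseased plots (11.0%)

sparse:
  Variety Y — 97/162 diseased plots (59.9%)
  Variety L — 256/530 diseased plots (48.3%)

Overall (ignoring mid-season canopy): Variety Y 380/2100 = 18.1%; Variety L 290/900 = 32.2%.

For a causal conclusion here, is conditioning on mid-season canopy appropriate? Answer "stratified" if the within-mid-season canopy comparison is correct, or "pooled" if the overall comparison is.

pooled

Mid-season canopy lies on the pathway variety → mid-season canopy → outcome, so adjusting for it blocks the indirect effect. For the total causal effect of variety, use the unadjusted pooled rates.
Pooled: Variety Y 18.1% vs Variety L 32.2%; Variety Y is lower overall.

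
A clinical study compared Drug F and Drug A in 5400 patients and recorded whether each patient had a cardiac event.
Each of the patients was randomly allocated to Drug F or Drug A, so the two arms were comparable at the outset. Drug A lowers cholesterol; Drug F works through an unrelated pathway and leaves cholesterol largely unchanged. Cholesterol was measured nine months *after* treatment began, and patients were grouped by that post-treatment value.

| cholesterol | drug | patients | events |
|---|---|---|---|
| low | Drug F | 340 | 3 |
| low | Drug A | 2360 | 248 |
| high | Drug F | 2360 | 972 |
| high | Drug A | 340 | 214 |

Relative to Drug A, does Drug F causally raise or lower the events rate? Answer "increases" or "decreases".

increases

The distribution of cholesterol is itself part of what the drug does — it is an intermediate outcome. Holding it fixed would remove that part of the effect; the total effect is the pooled difference.
Pooled: Drug F 36.1% vs Drug A 17.1%; Drug A is lower overall.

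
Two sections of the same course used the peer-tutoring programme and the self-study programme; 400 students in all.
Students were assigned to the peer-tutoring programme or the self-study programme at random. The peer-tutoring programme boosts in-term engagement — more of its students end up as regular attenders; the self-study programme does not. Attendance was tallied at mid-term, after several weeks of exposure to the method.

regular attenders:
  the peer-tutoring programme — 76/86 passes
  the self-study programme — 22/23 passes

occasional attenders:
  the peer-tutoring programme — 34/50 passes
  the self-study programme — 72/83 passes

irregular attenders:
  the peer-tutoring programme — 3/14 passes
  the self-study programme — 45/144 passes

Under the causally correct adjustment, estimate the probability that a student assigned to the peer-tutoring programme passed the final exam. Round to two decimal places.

Within every mid-term attendance level the self-study programme has the higher rate, yet pooled the peer-tutoring programme does — Simpson's reversal.
Mid-term attendance lies on the pathway teaching method → mid-term attendance → outcome, so adjusting for it blocks the indirect effect. For the total causal effect of teaching method, use the unadjusted pooled rates.
So P(outcome | do(the peer-tutoring programme)) is just the pooled rate for the peer-tutoring programme: 113/150 = 0.753.

0.75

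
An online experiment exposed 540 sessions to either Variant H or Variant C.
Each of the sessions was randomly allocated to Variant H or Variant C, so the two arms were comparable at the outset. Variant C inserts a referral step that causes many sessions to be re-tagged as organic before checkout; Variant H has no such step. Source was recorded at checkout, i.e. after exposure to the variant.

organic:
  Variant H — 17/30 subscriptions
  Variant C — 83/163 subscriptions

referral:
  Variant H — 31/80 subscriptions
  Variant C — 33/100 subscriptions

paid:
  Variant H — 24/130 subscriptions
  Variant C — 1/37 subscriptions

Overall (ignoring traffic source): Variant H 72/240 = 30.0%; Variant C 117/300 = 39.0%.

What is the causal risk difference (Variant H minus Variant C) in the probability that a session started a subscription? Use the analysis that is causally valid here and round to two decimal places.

The stratified and pooled comparisons disagree (Variant H wins within each traffic source; Variant C wins overall), so the answer turns on the causal role of traffic source.
Because the variant influences traffic source, traffic source is a post-treatment mediator, not a confounder. Stratifying on it would bias the estimate; the causal effect is the crude pooled difference.
The causal difference is the pooled difference: 0.300 − 0.390 = -0.090.

-0.09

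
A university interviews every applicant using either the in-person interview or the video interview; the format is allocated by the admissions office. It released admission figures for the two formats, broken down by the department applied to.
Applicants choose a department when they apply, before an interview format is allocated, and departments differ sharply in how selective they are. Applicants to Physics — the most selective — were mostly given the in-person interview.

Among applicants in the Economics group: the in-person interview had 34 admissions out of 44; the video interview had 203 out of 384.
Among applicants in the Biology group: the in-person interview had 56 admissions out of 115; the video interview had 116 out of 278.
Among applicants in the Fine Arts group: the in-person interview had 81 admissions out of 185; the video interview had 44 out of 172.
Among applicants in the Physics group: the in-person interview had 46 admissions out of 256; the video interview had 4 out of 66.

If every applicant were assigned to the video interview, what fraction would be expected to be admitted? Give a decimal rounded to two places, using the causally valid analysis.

0.33

The stratified and pooled comparisons disagree (the in-person interview wins within each department; the video interview wins overall), so the answer turns on the causal role of department.
Here department is a common cause — it drives both which interview format a case falls under and the outcome. The crude comparison mixes populations; the stratum-specific rates are the causally relevant ones.
Standardising the video interview to the population department mix: 0.285·203/384 + 0.262·116/278 + 0.238·44/172 + 0.215·4/66 = 0.334.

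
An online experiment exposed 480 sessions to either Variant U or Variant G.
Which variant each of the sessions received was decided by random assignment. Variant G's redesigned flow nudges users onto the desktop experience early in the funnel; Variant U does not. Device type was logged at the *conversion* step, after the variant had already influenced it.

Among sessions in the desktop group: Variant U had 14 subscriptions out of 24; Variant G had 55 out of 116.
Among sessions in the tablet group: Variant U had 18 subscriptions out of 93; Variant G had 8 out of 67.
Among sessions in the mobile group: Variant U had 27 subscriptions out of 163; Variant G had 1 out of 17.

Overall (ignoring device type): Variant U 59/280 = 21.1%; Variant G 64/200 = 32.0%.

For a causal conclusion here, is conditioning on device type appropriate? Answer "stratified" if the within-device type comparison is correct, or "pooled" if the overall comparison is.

Stratifying would compare variants among sessions the variants themselves sorted into device type groups — a form of selection on an intermediate. The unconditioned pooled rates give the total causal effect.
Pooled: Variant U 21.1% vs Variant G 32.0%; Variant G is higher overall.

pooled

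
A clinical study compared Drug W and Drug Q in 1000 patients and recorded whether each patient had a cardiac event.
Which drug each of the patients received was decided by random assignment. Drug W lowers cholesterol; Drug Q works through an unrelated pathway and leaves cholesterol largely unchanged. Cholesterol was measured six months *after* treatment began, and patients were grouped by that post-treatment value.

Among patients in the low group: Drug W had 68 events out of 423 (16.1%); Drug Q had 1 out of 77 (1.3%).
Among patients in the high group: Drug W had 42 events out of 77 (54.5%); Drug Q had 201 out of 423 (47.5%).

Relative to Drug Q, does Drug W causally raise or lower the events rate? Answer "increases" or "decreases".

Cholesterol lies on the pathway drug → cholesterol → outcome, so adjusting for it blocks the indirect effect. For the total causal effect of drug, use the unadjusted pooled rates.
Pooled: Drug W 22.0% vs Drug Q 40.4%; Drug W is lower overall.

decreases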